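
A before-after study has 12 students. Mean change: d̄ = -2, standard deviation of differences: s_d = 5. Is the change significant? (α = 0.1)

t = d̄/(s_d/√n) = -2/(5/√12) = -1.386. df = 11, critical t = ±1.796. Fail to reject H₀.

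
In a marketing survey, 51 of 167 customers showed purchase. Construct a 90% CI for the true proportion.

p̂ = 0.305. CI = p̂ ± z*√(p̂(1-p̂)/n) = (0.247, 0.364)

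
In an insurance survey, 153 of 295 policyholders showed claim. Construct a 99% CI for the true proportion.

p̂ = 0.519. CI = p̂ ± z*√(p̂(1-p̂)/n) = (0.444, 0.594)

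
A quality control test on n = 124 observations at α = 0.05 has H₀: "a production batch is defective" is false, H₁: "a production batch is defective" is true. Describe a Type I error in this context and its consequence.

Type I error: rejecting H₀ when it is true — concluding that a production batch is defective when in fact it is not. Consequence: scrapping a good batch — wasted material and cost for no reason.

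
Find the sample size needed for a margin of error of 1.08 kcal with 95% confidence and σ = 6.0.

n = (z*σ/E)² = (1.96×6.0/1.08)² = 118.6 → n = 119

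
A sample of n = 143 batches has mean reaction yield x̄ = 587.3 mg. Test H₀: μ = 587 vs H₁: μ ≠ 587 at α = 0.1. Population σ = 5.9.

z = (x̄ - μ₀)/(σ/√n) = (587.3 - 587)/(5.9/√143) = 0.608. Critical value: ±1.645. Since |0.608| ≤ 1.645, Fail to reject H₀.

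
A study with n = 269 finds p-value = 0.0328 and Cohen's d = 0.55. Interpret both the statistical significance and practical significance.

Statistically significant (p = 0.0328 < 0.05). Cohen's d = 0.55 indicates a medium effect size. Both statistical and practical significance should be considered.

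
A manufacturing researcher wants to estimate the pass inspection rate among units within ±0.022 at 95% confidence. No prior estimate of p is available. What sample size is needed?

Conservative approach: use p = 0.5 (maximizes p(1-p) = 0.25). n = z²(0.25)/E² = 1.96²×0.25/0.022² = 1984.3 → n = 1985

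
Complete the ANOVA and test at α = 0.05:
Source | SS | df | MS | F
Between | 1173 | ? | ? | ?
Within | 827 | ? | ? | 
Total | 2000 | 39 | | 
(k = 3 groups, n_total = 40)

df_between = 2, df_within = 37. MS_between = 586.5, MS_within = 22.35. F = 26.24, F_crit ≈ 3.252. Reject H₀.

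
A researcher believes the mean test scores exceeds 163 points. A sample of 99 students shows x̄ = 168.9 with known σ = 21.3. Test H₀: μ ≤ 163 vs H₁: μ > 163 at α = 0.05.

z = 2.756. Critical value: 1.645. Reject H₀.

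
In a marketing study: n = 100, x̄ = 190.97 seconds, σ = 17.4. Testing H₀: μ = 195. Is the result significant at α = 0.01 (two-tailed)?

z = (190.97 - 195)/(17.4/√100) = -2.316. Since |z| ≤ 2.576, not significant at α = 0.01.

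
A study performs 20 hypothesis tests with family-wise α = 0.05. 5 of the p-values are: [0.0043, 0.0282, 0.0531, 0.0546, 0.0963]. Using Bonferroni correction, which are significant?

Bonferroni α = 0.05/20 = 0.0025. None of the given p-values are significant.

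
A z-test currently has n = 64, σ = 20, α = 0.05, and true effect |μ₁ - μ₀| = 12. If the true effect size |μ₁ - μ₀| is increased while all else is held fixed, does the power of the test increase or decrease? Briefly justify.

Power increases: a larger true effect increases the non-centrality λ = |μ₁ - μ₀|/(σ/√n).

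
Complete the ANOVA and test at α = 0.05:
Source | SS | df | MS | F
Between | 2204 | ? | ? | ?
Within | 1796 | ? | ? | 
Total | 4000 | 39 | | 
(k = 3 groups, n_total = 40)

df_between = 2, df_within = 37. MS_between = 1102.0, MS_within = 48.54. F = 22.703, F_crit ≈ 3.252. Reject H₀.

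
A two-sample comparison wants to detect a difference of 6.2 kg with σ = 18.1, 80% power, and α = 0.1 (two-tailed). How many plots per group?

n per group = 2(z_α/2 + z_β)²σ²/d² = 2×(1.645 + 0.84)²×18.1²/6.2² = 105.3 → n = 106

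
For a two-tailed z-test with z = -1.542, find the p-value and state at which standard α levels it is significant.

p = 2·P(Z > |-1.542|) = 2·(1 - Φ(1.542)) ≈ 0.1231. Not significant at any standard level.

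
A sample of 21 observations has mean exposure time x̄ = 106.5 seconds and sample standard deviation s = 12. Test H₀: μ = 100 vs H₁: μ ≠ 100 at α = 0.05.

t = (x̄ - μ₀)/(s/√n) = (106.5 - 100)/(12/√21) = 2.482. df = 20, critical t = ±2.086. Reject H₀.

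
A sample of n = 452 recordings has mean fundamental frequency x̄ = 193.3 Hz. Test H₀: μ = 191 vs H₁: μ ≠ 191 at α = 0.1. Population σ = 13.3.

z = (x̄ - μ₀)/(σ/√n) = (193.3 - 191)/(13.3/√452) = 3.677. Critical value: ±1.645. Since |3.677| > 1.645, Reject H₀.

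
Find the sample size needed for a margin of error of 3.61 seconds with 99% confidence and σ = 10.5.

n = (z*σ/E)² = (2.576×10.5/3.61)² = 56.1 → n = 57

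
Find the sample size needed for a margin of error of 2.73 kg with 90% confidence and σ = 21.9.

n = (z*σ/E)² = (1.645×21.9/2.73)² = 174.1 → n = 175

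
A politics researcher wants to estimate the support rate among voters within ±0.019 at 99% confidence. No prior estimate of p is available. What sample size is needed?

Conservative approach: use p = 0.5 (maximizes p(1-p) = 0.25). n = z²(0.25)/E² = 2.576²×0.25/0.019² = 4595.4 → n = 4596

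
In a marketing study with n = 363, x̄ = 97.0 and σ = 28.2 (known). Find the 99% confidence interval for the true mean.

CI = x̄ ± z*(σ/√n) = 97.0 ± 2.576(28.2/√363) = 97.0 ± 3.81 = (93.19, 100.81)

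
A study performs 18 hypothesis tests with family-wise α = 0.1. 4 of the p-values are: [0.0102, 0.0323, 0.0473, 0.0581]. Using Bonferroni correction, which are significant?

Bonferroni α = 0.1/18 = 0.00556. None of the given p-values are significant.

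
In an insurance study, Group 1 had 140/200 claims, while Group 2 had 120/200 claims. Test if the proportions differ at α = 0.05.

p̂₁ = 0.7, p̂₂ = 0.6, pooled p̂ = 0.65. z = 2.097. Critical: ±1.96. Reject H₀.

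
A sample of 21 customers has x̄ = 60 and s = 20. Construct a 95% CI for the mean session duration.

CI = x̄ ± t*(s/√n) = 60 ± 2.086(20/√21) = (50.9, 69.1)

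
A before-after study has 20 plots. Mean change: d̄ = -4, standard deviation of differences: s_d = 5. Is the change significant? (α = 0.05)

t = d̄/(s_d/√n) = -4/(5/√20) = -3.578. df = 19, critical t = ±2.093. Reject H₀.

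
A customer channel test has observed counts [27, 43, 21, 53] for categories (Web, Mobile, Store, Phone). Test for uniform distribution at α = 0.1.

Expected = 36 each. χ² = Σ(O-E)²/E = 17.889. df = 3, critical value = 6.251. Reject H₀.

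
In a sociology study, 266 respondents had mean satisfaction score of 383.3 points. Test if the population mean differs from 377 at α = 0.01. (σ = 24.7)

z = (x̄ - μ₀)/(σ/√n) = (383.3 - 377)/(24.7/√266) = 4.16. Critical value: ±2.576. Since |4.16| > 2.576, Reject H₀.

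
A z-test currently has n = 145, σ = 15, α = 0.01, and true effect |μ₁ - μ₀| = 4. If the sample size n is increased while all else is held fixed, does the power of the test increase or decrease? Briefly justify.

Power increases: a larger n shrinks the standard error σ/√n, moving the sampling distribution under H₁ further from the critical value.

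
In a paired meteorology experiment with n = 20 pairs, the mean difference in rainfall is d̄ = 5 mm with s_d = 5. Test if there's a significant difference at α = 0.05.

t = d̄/(s_d/√n) = 5/(5/√20) = 4.472. df = 19, critical t = ±2.093. Reject H₀.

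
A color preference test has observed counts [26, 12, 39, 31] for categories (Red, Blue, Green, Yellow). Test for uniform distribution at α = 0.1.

Expected = 27 each. χ² = Σ(O-E)²/E = 14.296. df = 3, critical value = 6.251. Reject H₀.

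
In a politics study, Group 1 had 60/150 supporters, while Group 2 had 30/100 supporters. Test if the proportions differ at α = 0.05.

p̂₁ = 0.4, p̂₂ = 0.3, pooled p̂ = 0.36. z = 1.614. Critical: ±1.96. Fail to reject H₀.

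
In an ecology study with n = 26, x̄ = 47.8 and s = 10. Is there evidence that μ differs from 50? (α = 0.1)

t = (x̄ - μ₀)/(s/√n) = (47.8 - 50)/(10/√26) = -1.122. df = 25, critical t = ±1.708. Fail to reject H₀.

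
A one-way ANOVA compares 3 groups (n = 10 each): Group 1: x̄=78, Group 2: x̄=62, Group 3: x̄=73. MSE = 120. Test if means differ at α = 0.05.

Grand mean = 71.0. SS_between = 1340.0, MS_between = 670.0. F = 5.583, F_crit ≈ 3.354. Reject H₀.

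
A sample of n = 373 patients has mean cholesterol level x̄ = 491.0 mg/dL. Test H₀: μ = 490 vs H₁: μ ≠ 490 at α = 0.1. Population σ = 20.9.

z = (x̄ - μ₀)/(σ/√n) = (491.0 - 490)/(20.9/√373) = 0.924. Critical value: ±1.645. Since |0.924| ≤ 1.645, Fail to reject H₀.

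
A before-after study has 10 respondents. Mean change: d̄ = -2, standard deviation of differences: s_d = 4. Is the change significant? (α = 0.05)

t = d̄/(s_d/√n) = -2/(4/√10) = -1.581. df = 9, critical t = ±2.262. Fail to reject H₀.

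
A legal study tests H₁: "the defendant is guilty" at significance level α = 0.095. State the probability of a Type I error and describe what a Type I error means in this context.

P(Type I error) = α = 0.095. A Type I error is rejecting H₀ when H₀ is actually true (false positive) — here, concluding that the defendant is guilty when in fact this is not the case. Consequence: convicting an innocent person.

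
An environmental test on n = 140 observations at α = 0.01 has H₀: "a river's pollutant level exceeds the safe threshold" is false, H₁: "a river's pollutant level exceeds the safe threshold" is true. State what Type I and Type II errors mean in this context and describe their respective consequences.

Type I (false positive): concluding that a river's pollutant level exceeds the safe threshold when it is not — shutting down a compliant factory unnecessarily. Type II (false negative): failing to conclude that a river's pollutant level exceeds the safe threshold when it is — allowing unsafe pollution to continue. Which is costlier depends on domain priorities and is a judgement call rather than a statistical fact.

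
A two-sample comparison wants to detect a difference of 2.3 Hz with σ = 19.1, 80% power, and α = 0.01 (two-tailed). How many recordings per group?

n per group = 2(z_α/2 + z_β)²σ²/d² = 2×(2.576 + 0.84)²×19.1²/2.3² = 1609.4 → n = 1610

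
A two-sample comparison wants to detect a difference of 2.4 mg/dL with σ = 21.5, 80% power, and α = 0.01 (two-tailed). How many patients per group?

n per group = 2(z_α/2 + z_β)²σ²/d² = 2×(2.576 + 0.84)²×21.5²/2.4² = 1872.9 → n = 1873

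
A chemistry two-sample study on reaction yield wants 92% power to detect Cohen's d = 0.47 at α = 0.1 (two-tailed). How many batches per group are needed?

z_{α/2} = 1.645, z_β = Φ⁻¹(0.92) = 1.405. For small effect (d = 0.47): n per group = 2(z_{α/2} + z_β)²/d² = 2(1.645 + 1.405)²/0.47² = 84.2 → 85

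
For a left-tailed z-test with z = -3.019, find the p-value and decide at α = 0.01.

p = P(Z < -3.019) = Φ(-3.019) ≈ 0.0013. Since p < 0.01, reject H₀ (significant) at α = 0.01.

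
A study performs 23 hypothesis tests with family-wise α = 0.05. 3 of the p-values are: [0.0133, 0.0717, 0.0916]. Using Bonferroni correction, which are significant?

Bonferroni α = 0.05/23 = 0.00217. None of the given p-values are significant.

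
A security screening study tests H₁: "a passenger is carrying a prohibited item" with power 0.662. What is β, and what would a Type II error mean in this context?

β = 1 - power = 1 - 0.662 = 0.338. A Type II error is failing to reject H₀ when H₀ is false (false negative) — here, failing to conclude that a passenger is carrying a prohibited item when in fact it is true. Consequence: letting a prohibited item through — security breach.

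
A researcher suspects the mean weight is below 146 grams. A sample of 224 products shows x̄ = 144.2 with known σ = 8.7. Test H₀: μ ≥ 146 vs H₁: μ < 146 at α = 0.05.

z = -3.097. Critical value: -1.645. Reject H₀.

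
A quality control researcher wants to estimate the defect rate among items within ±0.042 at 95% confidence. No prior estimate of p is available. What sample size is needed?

Conservative approach: use p = 0.5 (maximizes p(1-p) = 0.25). n = z²(0.25)/E² = 1.96²×0.25/0.042² = 544.4 → n = 545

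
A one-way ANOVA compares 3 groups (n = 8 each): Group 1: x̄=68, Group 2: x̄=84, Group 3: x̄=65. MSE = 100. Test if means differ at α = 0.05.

Grand mean = 72.33. SS_between = 1669.33, MS_between = 834.67. F = 8.347, F_crit ≈ 3.467. Reject H₀.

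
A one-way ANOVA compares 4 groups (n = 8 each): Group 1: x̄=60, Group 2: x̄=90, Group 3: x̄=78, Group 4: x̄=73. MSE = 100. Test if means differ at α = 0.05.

Grand mean = 75.25. SS_between = 3702.0, MS_between = 1234.0. F = 12.34, F_crit ≈ 2.947. Reject H₀.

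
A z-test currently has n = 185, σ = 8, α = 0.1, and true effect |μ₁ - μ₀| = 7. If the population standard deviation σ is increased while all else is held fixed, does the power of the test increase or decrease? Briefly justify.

Power decreases: a larger σ inflates the standard error σ/√n, pulling the sampling distribution under H₁ back toward the critical value.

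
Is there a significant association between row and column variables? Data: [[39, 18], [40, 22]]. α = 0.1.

χ² = 0.203. df = 1, critical = 2.706. Fail to reject H₀. No evidence of dependence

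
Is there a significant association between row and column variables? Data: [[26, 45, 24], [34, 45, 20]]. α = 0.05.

χ² = 1.348. df = 2, critical = 5.991. Fail to reject H₀. No evidence of dependence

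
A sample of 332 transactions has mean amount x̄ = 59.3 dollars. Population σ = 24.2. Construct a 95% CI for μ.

CI = x̄ ± z*(σ/√n) = 59.3 ± 1.96(24.2/√332) = 59.3 ± 2.6 = (56.7, 61.9)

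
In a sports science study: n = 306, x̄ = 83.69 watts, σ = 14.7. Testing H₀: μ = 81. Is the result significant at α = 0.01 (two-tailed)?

z = (83.69 - 81)/(14.7/√306) = 3.201. Since |z| > 2.576, significant at α = 0.01.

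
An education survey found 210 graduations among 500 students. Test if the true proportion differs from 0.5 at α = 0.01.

p̂ = 0.42, p₀ = 0.5. z = (p̂ - p₀)/√(p₀(1-p₀)/n) = -3.578. Critical: ±2.576. Reject H₀.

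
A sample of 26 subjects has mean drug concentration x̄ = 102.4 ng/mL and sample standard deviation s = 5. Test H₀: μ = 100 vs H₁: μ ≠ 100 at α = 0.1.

t = (x̄ - μ₀)/(s/√n) = (102.4 - 100)/(5/√26) = 2.448. df = 25, critical t = ±1.708. Reject H₀.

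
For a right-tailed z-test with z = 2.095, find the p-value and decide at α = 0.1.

p = P(Z > 2.095) = 1 - Φ(2.095) ≈ 0.0181. Since p < 0.1, reject H₀ (significant) at α = 0.1.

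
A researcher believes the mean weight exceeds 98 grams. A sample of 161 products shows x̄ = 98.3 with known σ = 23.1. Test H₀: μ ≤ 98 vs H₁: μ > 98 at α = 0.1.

z = 0.165. Critical value: 1.28. Fail to reject H₀.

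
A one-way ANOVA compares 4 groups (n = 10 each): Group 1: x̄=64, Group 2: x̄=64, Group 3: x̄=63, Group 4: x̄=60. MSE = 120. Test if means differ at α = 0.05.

Grand mean = 62.75. SS_between = 107.5, MS_between = 35.83. F = 0.299, F_crit ≈ 2.866. Fail to reject H₀.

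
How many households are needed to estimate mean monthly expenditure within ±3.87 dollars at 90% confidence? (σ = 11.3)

n = (z*σ/E)² = (1.645×11.3/3.87)² = 23.1 → n = 24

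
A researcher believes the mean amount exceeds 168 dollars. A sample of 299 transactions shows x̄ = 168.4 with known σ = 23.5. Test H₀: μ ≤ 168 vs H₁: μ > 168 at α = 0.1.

z = 0.294. Critical value: 1.28. Fail to reject H₀.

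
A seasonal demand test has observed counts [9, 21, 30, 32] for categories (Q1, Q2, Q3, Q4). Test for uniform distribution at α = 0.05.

Expected = 23 each. χ² = Σ(O-E)²/E = 14.348. df = 3, critical value = 7.815. Reject H₀.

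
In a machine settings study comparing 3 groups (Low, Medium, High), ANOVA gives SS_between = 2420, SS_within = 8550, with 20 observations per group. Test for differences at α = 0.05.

df_between = 2, df_within = 57. F = MS_between/MS_within = 1210.0/150.0 = 8.067. F_crit ≈ 3.159. Reject H₀. At least one mean differs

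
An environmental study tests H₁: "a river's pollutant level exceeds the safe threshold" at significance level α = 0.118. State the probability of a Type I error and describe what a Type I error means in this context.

P(Type I error) = α = 0.118. A Type I error is rejecting H₀ when H₀ is actually true (false positive) — here, concluding that a river's pollutant level exceeds the safe threshold when in fact this is not the case. Consequence: shutting down a compliant factory unnecessarily.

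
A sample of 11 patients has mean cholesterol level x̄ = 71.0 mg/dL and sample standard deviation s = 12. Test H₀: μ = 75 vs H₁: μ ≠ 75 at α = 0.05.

t = (x̄ - μ₀)/(s/√n) = (71.0 - 75)/(12/√11) = -1.106. df = 10, critical t = ±2.228. Fail to reject H₀.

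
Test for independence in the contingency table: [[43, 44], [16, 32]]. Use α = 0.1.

χ² = 3.256. df = 1, critical = 2.706. Reject H₀. Variables are dependent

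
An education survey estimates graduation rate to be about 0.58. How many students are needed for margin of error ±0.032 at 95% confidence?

n = z²p(1-p)/E² = 1.96²×0.58×0.42/0.032² = 913.9 → n = 914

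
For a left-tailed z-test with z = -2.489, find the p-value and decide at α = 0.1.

p = P(Z < -2.489) = Φ(-2.489) ≈ 0.0064. Since p < 0.1, reject H₀ (significant) at α = 0.1.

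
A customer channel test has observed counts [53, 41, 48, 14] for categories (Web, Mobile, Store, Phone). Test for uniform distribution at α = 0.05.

Expected = 39 each. χ² = Σ(O-E)²/E = 23.231. df = 3, critical value = 7.815. Reject H₀.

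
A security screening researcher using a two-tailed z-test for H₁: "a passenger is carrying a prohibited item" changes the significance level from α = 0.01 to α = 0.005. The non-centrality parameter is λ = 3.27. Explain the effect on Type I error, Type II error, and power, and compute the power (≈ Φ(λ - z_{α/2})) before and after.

Decreasing α from 0.01 to 0.005:
• Type I error rate decreases (α is the Type I rate by definition).
• Critical value moves from z_{α/2} = 2.576 to 2.807, so power = Φ(λ - z_{α/2}) goes from Φ(3.27 - 2.576) = 0.756 to Φ(3.27 - 2.807) = 0.678.
• Type II error rate β = 1 - power therefore increases (0.244 → 0.322).
Appropriate when false positives are costly — here, detaining an innocent passenger — delay and inconvenience.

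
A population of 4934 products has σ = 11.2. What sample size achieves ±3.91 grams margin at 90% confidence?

Without FPC: n₀ = (1.645×11.2/3.91)² = 22.203. With FPC: n = n₀N/(n₀+N-1) = 22.1 → n = 23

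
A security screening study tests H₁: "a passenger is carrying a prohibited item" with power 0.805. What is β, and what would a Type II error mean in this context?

β = 1 - power = 1 - 0.805 = 0.195. A Type II error is failing to reject H₀ when H₀ is false (false negative) — here, failing to conclude that a passenger is carrying a prohibited item when in fact it is true. Consequence: letting a prohibited item through — security breach.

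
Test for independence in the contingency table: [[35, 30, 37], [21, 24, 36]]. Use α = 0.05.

χ² = 1.794. df = 2, critical = 5.991. Fail to reject H₀. No evidence of dependence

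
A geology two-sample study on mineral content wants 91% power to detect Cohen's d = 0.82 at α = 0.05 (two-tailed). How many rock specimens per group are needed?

z_{α/2} = 1.96, z_β = Φ⁻¹(0.91) = 1.341. For large effect (d = 0.82): n per group = 2(z_{α/2} + z_β)²/d² = 2(1.96 + 1.341)²/0.82² = 32.4 → 33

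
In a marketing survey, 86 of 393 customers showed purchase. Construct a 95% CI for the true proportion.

p̂ = 0.219. CI = p̂ ± z*√(p̂(1-p̂)/n) = (0.178, 0.26)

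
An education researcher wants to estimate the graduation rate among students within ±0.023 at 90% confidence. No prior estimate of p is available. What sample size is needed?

Conservative approach: use p = 0.5 (maximizes p(1-p) = 0.25). n = z²(0.25)/E² = 1.645²×0.25/0.023² = 1278.8 → n = 1279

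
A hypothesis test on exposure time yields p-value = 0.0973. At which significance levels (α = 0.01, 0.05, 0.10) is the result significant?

p = 0.0973. Significant at: α = 0.1.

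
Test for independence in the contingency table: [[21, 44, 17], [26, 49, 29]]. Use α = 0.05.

χ² = 1.348. df = 2, critical = 5.991. Fail to reject H₀. No evidence of dependence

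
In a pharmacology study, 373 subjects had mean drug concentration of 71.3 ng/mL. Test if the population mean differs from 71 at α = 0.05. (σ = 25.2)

z = (x̄ - μ₀)/(σ/√n) = (71.3 - 71)/(25.2/√373) = 0.23. Critical value: ±1.96. Since |0.23| ≤ 1.96, Fail to reject H₀.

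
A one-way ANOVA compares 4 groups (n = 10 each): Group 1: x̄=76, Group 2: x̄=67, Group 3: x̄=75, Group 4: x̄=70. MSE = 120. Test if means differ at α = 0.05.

Grand mean = 72.0. SS_between = 540.0, MS_between = 180.0. F = 1.5, F_crit ≈ 2.866. Fail to reject H₀.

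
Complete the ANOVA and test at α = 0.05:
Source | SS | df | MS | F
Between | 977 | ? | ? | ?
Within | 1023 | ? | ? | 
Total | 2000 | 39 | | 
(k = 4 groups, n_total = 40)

df_between = 3, df_within = 36. MS_between = 325.67, MS_within = 28.42. F = 11.46, F_crit ≈ 2.866. Reject H₀.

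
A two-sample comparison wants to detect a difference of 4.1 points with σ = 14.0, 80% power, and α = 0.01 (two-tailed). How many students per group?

n per group = 2(z_α/2 + z_β)²σ²/d² = 2×(2.576 + 0.84)²×14.0²/4.1² = 272.1 → n = 273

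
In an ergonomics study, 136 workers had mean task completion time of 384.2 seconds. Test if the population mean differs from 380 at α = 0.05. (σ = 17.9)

z = (x̄ - μ₀)/(σ/√n) = (384.2 - 380)/(17.9/√136) = 2.736. Critical value: ±1.96. Since |2.736| > 1.96, Reject H₀.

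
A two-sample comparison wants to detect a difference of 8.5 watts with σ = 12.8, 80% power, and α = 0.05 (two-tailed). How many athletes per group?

n per group = 2(z_α/2 + z_β)²σ²/d² = 2×(1.96 + 0.84)²×12.8²/8.5² = 35.6 → n = 36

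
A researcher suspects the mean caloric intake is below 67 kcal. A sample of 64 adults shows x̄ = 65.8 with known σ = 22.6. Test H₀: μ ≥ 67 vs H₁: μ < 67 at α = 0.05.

z = -0.425. Critical value: -1.645. Fail to reject H₀.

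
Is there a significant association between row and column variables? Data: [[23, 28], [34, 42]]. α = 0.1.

χ² = 0.002. df = 1, critical = 2.706. Fail to reject H₀. No evidence of dependence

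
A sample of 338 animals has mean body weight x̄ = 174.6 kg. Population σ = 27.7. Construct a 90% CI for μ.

CI = x̄ ± z*(σ/√n) = 174.6 ± 1.645(27.7/√338) = 174.6 ± 2.48 = (172.12, 177.08)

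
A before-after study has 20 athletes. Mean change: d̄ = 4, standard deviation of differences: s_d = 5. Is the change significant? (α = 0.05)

t = d̄/(s_d/√n) = 4/(5/√20) = 3.578. df = 19, critical t = ±2.093. Reject H₀.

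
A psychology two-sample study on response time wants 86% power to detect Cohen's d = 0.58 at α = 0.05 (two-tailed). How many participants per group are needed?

z_{α/2} = 1.96, z_β = Φ⁻¹(0.86) = 1.08. For medium effect (d = 0.58): n per group = 2(z_{α/2} + z_β)²/d² = 2(1.96 + 1.08)²/0.58² = 54.9 → 55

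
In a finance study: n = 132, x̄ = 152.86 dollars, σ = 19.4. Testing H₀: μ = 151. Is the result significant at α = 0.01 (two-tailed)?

z = (152.86 - 151)/(19.4/√132) = 1.102. Since |z| ≤ 2.576, not significant at α = 0.01.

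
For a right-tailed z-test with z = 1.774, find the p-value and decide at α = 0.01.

p = P(Z > 1.774) = 1 - Φ(1.774) ≈ 0.038. Since p ≥ 0.01, fail to reject H₀ (not significant) at α = 0.01.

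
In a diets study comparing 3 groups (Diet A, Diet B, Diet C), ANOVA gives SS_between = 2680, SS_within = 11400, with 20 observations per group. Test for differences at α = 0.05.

df_between = 2, df_within = 57. F = MS_between/MS_within = 1340.0/200.0 = 6.7. F_crit ≈ 3.159. Reject H₀. At least one mean differs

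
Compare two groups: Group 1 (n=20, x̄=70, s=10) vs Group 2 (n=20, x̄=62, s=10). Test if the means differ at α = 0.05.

Pooled sp = 10.0. t = 2.53, df = 38. Critical t = ±2.024. Reject H₀.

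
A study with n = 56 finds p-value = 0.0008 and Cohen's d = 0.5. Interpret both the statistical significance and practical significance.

Statistically significant (p = 0.0008 < 0.05). Cohen's d = 0.5 indicates a medium effect size. Both statistical and practical significance should be considered.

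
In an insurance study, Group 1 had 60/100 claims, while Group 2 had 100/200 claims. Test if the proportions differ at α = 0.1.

p̂₁ = 0.6, p̂₂ = 0.5, pooled p̂ = 0.533. z = 1.637. Critical: ±1.645. Fail to reject H₀.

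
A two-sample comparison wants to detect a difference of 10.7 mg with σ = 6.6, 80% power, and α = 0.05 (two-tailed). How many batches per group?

n per group = 2(z_α/2 + z_β)²σ²/d² = 2×(1.96 + 0.84)²×6.6²/10.7² = 6.0 → n = 6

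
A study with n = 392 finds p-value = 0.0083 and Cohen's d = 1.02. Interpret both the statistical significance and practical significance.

Statistically significant (p = 0.0083 < 0.05). Cohen's d = 1.02 indicates a large effect size. Both statistical and practical significance should be considered.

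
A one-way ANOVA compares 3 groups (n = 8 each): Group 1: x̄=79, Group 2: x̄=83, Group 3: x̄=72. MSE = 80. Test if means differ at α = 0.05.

Grand mean = 78.0. SS_between = 496.0, MS_between = 248.0. F = 3.1, F_crit ≈ 3.467. Fail to reject H₀.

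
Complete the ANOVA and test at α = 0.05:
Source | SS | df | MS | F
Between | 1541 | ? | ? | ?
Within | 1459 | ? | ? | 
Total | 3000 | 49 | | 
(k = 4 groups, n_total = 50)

df_between = 3, df_within = 46. MS_between = 513.67, MS_within = 31.72. F = 16.195, F_crit ≈ 2.807. Reject H₀.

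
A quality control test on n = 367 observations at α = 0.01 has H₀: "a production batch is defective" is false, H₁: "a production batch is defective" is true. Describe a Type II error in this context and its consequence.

Type II error: failing to reject H₀ when it is false — concluding that a production batch is defective is not supported when in fact it is. Consequence: shipping a defective batch — faulty products reach customers.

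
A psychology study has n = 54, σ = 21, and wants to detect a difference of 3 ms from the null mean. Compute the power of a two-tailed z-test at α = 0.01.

SE = σ/√n = 21/√54 = 2.858. Non-centrality λ = d/SE = 3/2.858 = 1.05. Power ≈ Φ(λ - z_{α/2}) = Φ(1.05 - 2.576) = Φ(-1.526) = 0.063.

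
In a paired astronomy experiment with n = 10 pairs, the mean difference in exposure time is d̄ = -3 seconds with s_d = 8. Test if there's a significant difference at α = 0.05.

t = d̄/(s_d/√n) = -3/(8/√10) = -1.186. df = 9, critical t = ±2.262. Fail to reject H₀.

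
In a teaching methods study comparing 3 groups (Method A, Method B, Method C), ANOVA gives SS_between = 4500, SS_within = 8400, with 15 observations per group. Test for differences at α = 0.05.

df_between = 2, df_within = 42. F = MS_between/MS_within = 2250.0/200.0 = 11.25. F_crit ≈ 3.22. Reject H₀. At least one mean differs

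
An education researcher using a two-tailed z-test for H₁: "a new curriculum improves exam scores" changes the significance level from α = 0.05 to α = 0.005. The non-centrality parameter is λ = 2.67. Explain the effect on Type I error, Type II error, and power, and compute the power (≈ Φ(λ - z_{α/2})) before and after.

Decreasing α from 0.05 to 0.005:
• Type I error rate decreases (α is the Type I rate by definition).
• Critical value moves from z_{α/2} = 1.96 to 2.807, so power = Φ(λ - z_{α/2}) goes from Φ(2.67 - 1.96) = 0.761 to Φ(2.67 - 2.807) = 0.446.
• Type II error rate β = 1 - power therefore increases (0.239 → 0.554).
Appropriate when false positives are costly — here, adopting a curriculum that gives no real benefit — disruption for nothing.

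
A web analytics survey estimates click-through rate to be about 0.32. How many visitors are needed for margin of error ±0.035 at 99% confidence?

n = z²p(1-p)/E² = 2.576²×0.32×0.68/0.035² = 1178.7 → n = 1179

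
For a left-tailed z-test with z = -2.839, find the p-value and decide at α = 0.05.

p = P(Z < -2.839) = Φ(-2.839) ≈ 0.0023. Since p < 0.05, reject H₀ (significant) at α = 0.05.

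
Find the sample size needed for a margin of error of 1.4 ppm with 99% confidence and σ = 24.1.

n = (z*σ/E)² = (2.576×24.1/1.4)² = 1966.4 → n = 1967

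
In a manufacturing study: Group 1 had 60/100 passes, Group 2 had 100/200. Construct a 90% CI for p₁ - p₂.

p̂₁ = 0.6, p̂₂ = 0.5. Difference = 0.1. CI = (0.001, 0.199)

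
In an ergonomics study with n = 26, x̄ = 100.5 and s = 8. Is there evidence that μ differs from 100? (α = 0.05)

t = (x̄ - μ₀)/(s/√n) = (100.5 - 100)/(8/√26) = 0.319. df = 25, critical t = ±2.06. Fail to reject H₀.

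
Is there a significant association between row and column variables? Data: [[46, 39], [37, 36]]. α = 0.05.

χ² = 0.186. df = 1, critical = 3.841. Fail to reject H₀. No evidence of dependence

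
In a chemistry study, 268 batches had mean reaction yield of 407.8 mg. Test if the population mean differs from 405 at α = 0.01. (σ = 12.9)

z = (x̄ - μ₀)/(σ/√n) = (407.8 - 405)/(12.9/√268) = 3.553. Critical value: ±2.576. Since |3.553| > 2.576, Reject H₀.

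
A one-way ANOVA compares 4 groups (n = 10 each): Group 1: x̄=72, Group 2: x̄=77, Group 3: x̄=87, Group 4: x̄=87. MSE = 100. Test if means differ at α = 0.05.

Grand mean = 80.75. SS_between = 1687.5, MS_between = 562.5. F = 5.625, F_crit ≈ 2.866. Reject H₀.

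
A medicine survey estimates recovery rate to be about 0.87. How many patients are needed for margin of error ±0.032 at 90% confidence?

n = z²p(1-p)/E² = 1.645²×0.87×0.13/0.032² = 298.9 → n = 299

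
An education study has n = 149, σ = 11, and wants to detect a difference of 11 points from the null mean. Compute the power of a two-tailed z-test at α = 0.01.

SE = σ/√n = 11/√149 = 0.901. Non-centrality λ = d/SE = 11/0.901 = 12.207. Power ≈ Φ(λ - z_{α/2}) = Φ(12.207 - 2.576) = Φ(9.631) = 1.0.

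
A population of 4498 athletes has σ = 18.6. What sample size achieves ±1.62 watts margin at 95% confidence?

Without FPC: n₀ = (1.96×18.6/1.62)² = 506.417. With FPC: n = n₀N/(n₀+N-1) = 455.3 → n = 456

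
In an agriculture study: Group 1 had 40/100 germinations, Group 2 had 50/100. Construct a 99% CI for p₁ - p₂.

p̂₁ = 0.4, p̂₂ = 0.5. Difference = -0.1. CI = (-0.28, 0.08)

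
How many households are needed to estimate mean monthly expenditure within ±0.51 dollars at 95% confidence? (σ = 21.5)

n = (z*σ/E)² = (1.96×21.5/0.51)² = 6827.3 → n = 6828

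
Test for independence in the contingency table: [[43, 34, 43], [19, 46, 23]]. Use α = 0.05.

χ² = 12.524. df = 2, critical = 5.991. Reject H₀. Variables are dependent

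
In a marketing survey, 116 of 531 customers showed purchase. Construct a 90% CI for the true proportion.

p̂ = 0.218. CI = p̂ ± z*√(p̂(1-p̂)/n) = (0.189, 0.248)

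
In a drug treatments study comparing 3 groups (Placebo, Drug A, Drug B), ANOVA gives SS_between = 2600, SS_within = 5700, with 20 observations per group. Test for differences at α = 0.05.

df_between = 2, df_within = 57. F = MS_between/MS_within = 1300.0/100.0 = 13.0. F_crit ≈ 3.159. Reject H₀. At least one mean differs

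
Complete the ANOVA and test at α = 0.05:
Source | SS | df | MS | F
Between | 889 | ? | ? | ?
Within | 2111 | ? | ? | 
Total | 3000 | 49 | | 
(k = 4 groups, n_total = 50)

df_between = 3, df_within = 46. MS_between = 296.33, MS_within = 45.89. F = 6.457, F_crit ≈ 2.807. Reject H₀.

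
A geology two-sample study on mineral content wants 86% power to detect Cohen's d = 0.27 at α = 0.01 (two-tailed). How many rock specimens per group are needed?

z_{α/2} = 2.576, z_β = Φ⁻¹(0.86) = 1.08. For small effect (d = 0.27): n per group = 2(z_{α/2} + z_β)²/d² = 2(2.576 + 1.08)²/0.27² = 366.7 → 367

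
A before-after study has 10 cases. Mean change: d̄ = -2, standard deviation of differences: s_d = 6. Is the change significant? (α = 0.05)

t = d̄/(s_d/√n) = -2/(6/√10) = -1.054. df = 9, critical t = ±2.262. Fail to reject H₀.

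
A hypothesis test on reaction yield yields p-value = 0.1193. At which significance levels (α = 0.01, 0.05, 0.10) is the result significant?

p = 0.1193. Not significant at any of the given levels.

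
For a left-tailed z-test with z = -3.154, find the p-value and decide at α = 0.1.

p = P(Z < -3.154) = Φ(-3.154) ≈ 0.0008. Since p < 0.1, reject H₀ (significant) at α = 0.1.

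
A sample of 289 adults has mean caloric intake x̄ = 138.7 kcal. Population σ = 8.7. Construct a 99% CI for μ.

CI = x̄ ± z*(σ/√n) = 138.7 ± 2.576(8.7/√289) = 138.7 ± 1.32 = (137.38, 140.02)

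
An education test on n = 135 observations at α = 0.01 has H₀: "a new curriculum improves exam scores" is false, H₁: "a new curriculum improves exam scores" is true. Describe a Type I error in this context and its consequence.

Type I error: rejecting H₀ when it is true — concluding that a new curriculum improves exam scores when in fact it is not. Consequence: adopting a curriculum that gives no real benefit — disruption for nothing.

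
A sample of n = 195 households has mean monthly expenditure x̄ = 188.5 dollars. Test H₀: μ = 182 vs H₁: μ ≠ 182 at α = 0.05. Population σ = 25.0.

z = (x̄ - μ₀)/(σ/√n) = (188.5 - 182)/(25.0/√195) = 3.631. Critical value: ±1.96. Since |3.631| > 1.96, Reject H₀.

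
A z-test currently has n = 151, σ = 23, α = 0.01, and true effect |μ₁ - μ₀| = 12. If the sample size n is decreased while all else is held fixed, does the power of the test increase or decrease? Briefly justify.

Power decreases: a smaller n inflates the standard error σ/√n, pulling the sampling distribution under H₁ back toward the critical value.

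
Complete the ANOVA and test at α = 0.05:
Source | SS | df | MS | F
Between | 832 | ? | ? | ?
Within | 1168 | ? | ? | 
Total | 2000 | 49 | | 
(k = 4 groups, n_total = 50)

df_between = 3, df_within = 46. MS_between = 277.33, MS_within = 25.39. F = 10.922, F_crit ≈ 2.807. Reject H₀.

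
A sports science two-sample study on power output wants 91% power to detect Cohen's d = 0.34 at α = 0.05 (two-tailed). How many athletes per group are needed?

z_{α/2} = 1.96, z_β = Φ⁻¹(0.91) = 1.341. For small effect (d = 0.34): n per group = 2(z_{α/2} + z_β)²/d² = 2(1.96 + 1.341)²/0.34² = 188.5 → 189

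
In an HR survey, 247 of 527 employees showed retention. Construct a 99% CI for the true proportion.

p̂ = 0.469. CI = p̂ ± z*√(p̂(1-p̂)/n) = (0.413, 0.525)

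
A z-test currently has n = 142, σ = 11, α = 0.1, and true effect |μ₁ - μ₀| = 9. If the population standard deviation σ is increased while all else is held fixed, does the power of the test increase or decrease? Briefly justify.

Power decreases: a larger σ inflates the standard error σ/√n, pulling the sampling distribution under H₁ back toward the critical value.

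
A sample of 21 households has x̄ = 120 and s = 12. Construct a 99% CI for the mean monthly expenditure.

CI = x̄ ± t*(s/√n) = 120 ± 2.845(12/√21) = (112.55, 127.45)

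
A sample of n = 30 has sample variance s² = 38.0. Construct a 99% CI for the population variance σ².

df = 29. χ²_{0.005} = 52.336, χ²_{0.995} = 13.121. CI for σ² = ((n-1)s²/χ²_{α/2}, (n-1)s²/χ²_{1-α/2}) = (29·38.0/52.336, 29·38.0/13.121) = (21.06, 83.99)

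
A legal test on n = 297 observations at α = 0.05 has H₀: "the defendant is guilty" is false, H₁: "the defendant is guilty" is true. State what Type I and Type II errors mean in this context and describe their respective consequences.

Type I (false positive): concluding that the defendant is guilty when it is not — convicting an innocent person. Type II (false negative): failing to conclude that the defendant is guilty when it is — acquitting a guilty person. Which is costlier depends on domain priorities and is a judgement call rather than a statistical fact.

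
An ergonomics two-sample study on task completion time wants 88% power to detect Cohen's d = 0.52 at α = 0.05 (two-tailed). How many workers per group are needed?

z_{α/2} = 1.96, z_β = Φ⁻¹(0.88) = 1.175. For medium effect (d = 0.52): n per group = 2(z_{α/2} + z_β)²/d² = 2(1.96 + 1.175)²/0.52² = 72.7 → 73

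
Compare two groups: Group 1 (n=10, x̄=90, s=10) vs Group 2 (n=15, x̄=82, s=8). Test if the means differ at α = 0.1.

Pooled sp = 8.84. t = 2.218, df = 23. Critical t = ±1.714. Reject H₀.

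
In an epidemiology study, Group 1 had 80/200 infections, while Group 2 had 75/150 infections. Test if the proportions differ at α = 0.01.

p̂₁ = 0.4, p̂₂ = 0.5, pooled p̂ = 0.443. z = -1.864. Critical: ±2.576. Fail to reject H₀.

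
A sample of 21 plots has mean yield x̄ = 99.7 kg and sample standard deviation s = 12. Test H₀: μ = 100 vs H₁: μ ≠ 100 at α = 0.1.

t = (x̄ - μ₀)/(s/√n) = (99.7 - 100)/(12/√21) = -0.115. df = 20, critical t = ±1.725. Fail to reject H₀.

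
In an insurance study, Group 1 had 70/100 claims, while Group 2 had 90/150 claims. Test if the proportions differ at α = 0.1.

p̂₁ = 0.7, p̂₂ = 0.6, pooled p̂ = 0.64. z = 1.614. Critical: ±1.645. Fail to reject H₀.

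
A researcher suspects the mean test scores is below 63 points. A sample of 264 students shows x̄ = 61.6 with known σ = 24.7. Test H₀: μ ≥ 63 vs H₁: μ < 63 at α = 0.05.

z = -0.921. Critical value: -1.645. Fail to reject H₀.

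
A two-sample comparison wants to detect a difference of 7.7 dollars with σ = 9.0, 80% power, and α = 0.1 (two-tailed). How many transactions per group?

n per group = 2(z_α/2 + z_β)²σ²/d² = 2×(1.645 + 0.84)²×9.0²/7.7² = 16.9 → n = 17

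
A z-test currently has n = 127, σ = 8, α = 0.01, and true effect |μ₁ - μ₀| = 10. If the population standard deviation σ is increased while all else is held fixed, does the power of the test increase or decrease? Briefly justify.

Power decreases: a larger σ inflates the standard error σ/√n, pulling the sampling distribution under H₁ back toward the critical value.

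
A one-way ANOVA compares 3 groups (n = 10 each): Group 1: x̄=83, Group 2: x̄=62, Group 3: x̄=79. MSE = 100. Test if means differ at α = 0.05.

Grand mean = 74.67. SS_between = 2486.67, MS_between = 1243.33. F = 12.433, F_crit ≈ 3.354. Reject H₀.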